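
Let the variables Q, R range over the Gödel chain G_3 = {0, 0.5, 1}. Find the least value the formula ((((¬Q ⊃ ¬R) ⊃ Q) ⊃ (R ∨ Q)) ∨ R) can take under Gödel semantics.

The minimum is attained at Q = 0, R = 0.5:
  ¬Q: Gödel ¬ of 0 = 1 (operand is 0)
  ¬R: Gödel ¬ of 0.5 = 0 (operand ≠ 0)
  (¬Q ⊃ ¬R): 1 > 0, so result = 0
  ((¬Q ⊃ ¬R) ⊃ Q): 0 ≤ 0, so result = 1
  (R ∨ Q) = max(0.5, 0) = 0.5
  (((¬Q ⊃ ¬R) ⊃ Q) ⊃ (R ∨ Q)): 1 > 0.5, so result = 0.5
  ((((¬Q ⊃ ¬R) ⊃ Q) ⊃ (R ∨ Q)) ∨ R) = max(0.5, 0.5) = 0.5
Checking all 9 assignments confirms none give a value below 0.50.

0.50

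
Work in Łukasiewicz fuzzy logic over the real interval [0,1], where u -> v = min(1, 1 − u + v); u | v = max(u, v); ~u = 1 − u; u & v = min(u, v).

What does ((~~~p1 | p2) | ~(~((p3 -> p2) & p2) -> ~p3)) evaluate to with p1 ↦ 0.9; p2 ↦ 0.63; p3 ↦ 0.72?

0.63

~p1: Łukasiewicz ¬ gives 1 − 0.9 = 0.1
~~p1: Łukasiewicz ¬ gives 1 − 0.1 = 0.9
~~~p1: Łukasiewicz ¬ gives 1 − 0.9 = 0.1
(~~~p1 | p2) = max(0.1, 0.63) = 0.63
(p3 -> p2): min(1, 1 − 0.72 + 0.63) = 0.91
((p3 -> p2) & p2) = min(0.91, 0.63) = 0.63
~((p3 -> p2) & p2): Łukasiewicz ¬ gives 1 − 0.63 = 0.37
~p3: Łukasiewicz ¬ gives 1 − 0.72 = 0.28
(~((p3 -> p2) & p2) -> ~p3): min(1, 1 − 0.37 + 0.28) = 0.91
~(~((p3 -> p2) & p2) -> ~p3): Łukasiewicz ¬ gives 1 − 0.91 = 0.09
((~~~p1 | p2) | ~(~((p3 -> p2) & p2) -> ~p3)) = max(0.63, 0.09) = 0.63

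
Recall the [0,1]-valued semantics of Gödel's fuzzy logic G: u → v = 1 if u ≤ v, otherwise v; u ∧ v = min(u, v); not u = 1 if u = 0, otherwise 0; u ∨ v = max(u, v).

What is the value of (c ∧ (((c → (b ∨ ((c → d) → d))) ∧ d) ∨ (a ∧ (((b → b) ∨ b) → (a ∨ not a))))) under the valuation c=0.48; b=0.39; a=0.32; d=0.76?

(c → d): 0.48 ≤ 0.76, so result = 1
((c → d) → d): 1 > 0.76, so result = 0.76
(b ∨ ((c → d) → d)) = max(0.39, 0.76) = 0.76
(c → (b ∨ ((c → d) → d))): 0.48 ≤ 0.76, so result = 1
((c → (b ∨ ((c → d) → d))) ∧ d) = min(1, 0.76) = 0.76
(b → b): 0.39 ≤ 0.39, so result = 1
((b → b) ∨ b) = max(1, 0.39) = 1
not a: Gödel ¬ of 0.32 = 0 (operand ≠ 0)
(a ∨ not a) = max(0.32, 0) = 0.32
(((b → b) ∨ b) → (a ∨ not a)): 1 > 0.32, so result = 0.32
(a ∧ (((b → b) ∨ b) → (a ∨ not a))) = min(0.32, 0.32) = 0.32
(((c → (b ∨ ((c → d) → d))) ∧ d) ∨ (a ∧ (((b → b) ∨ b) → (a ∨ not a)))) = max(0.76, 0.32) = 0.76
(c ∧ (((c → (b ∨ ((c → d) → d))) ∧ d) ∨ (a ∧ (((b → b) ∨ b) → (a ∨ not a))))) = min(0.48, 0.76) = 0.48

0.48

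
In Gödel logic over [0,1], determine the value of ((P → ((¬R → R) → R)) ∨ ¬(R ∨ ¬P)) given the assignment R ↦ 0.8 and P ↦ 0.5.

¬R: Gödel ¬ of 0.8 = 0 (operand ≠ 0)
(¬R → R): 0 ≤ 0.8, so result = 1
((¬R → R) → R): 1 > 0.8, so result = 0.8
(P → ((¬R → R) → R)): 0.5 ≤ 0.8, so result = 1
¬P: Gödel ¬ of 0.5 = 0 (operand ≠ 0)
(R ∨ ¬P) = max(0.8, 0) = 0.8
¬(R ∨ ¬P): Gödel ¬ of 0.8 = 0 (operand ≠ 0)
((P → ((¬R → R) → R)) ∨ ¬(R ∨ ¬P)) = max(1, 0) = 1

1.00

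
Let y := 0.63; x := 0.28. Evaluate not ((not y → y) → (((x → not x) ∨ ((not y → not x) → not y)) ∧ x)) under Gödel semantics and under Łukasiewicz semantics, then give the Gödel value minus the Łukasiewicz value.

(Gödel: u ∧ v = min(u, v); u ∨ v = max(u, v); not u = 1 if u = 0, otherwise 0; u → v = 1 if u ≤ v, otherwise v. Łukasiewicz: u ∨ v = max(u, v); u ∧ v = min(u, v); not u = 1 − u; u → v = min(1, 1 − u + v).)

Gödel evaluation:
  not y: Gödel ¬ of 0.63 = 0 (operand ≠ 0)
  (not y → y): 0 ≤ 0.63, so result = 1
  not x: Gödel ¬ of 0.28 = 0 (operand ≠ 0)
  (x → not x): 0.28 > 0, so result = 0
  not y: Gödel ¬ of 0.63 = 0 (operand ≠ 0)
  not x: Gödel ¬ of 0.28 = 0 (operand ≠ 0)
  (not y → not x): 0 ≤ 0, so result = 1
  not y: Gödel ¬ of 0.63 = 0 (operand ≠ 0)
  ((not y → not x) → not y): 1 > 0, so result = 0
  ((x → not x) ∨ ((not y → not x) → not y)) = max(0, 0) = 0
  (((x → not x) ∨ ((not y → not x) → not y)) ∧ x) = min(0, 0.28) = 0
  ((not y → y) → (((x → not x) ∨ ((not y → not x) → not y)) ∧ x)): 1 > 0, so result = 0
  not ((not y → y) → (((x → not x) ∨ ((not y → not x) → not y)) ∧ x)): Gödel ¬ of 0 = 1 (operand is 0)
  Gödel value = 1
Łukasiewicz evaluation:
  not y: Łukasiewicz ¬ gives 1 − 0.63 = 0.37
  (not y → y): min(1, 1 − 0.37 + 0.63) = 1
  not x: Łukasiewicz ¬ gives 1 − 0.28 = 0.72
  (x → not x): min(1, 1 − 0.28 + 0.72) = 1
  not y: Łukasiewicz ¬ gives 1 − 0.63 = 0.37
  not x: Łukasiewicz ¬ gives 1 − 0.28 = 0.72
  (not y → not x): min(1, 1 − 0.37 + 0.72) = 1
  not y: Łukasiewicz ¬ gives 1 − 0.63 = 0.37
  ((not y → not x) → not y): min(1, 1 − 1 + 0.37) = 0.37
  ((x → not x) ∨ ((not y → not x) → not y)) = max(1, 0.37) = 1
  (((x → not x) ∨ ((not y → not x) → not y)) ∧ x) = min(1, 0.28) = 0.28
  ((not y → y) → (((x → not x) ∨ ((not y → not x) → not y)) ∧ x)): min(1, 1 − 1 + 0.28) = 0.28
  not ((not y → y) → (((x → not x) ∨ ((not y → not x) → not y)) ∧ x)): Łukasiewicz ¬ gives 1 − 0.28 = 0.72
  Łukasiewicz value = 0.72
Difference: 1 − 0.72 = 0.28

0.28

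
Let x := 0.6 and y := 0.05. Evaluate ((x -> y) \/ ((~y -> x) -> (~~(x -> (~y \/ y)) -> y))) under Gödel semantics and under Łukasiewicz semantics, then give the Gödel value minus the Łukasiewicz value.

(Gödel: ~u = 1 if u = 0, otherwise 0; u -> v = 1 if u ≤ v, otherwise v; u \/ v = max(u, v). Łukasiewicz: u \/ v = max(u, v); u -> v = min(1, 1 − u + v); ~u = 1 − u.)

Gödel evaluation:
  (x -> y): 0.6 > 0.05, so result = 0.05
  ~y: Gödel ¬ of 0.05 = 0 (operand ≠ 0)
  (~y -> x): 0 ≤ 0.6, so result = 1
  ~y: Gödel ¬ of 0.05 = 0 (operand ≠ 0)
  (~y \/ y) = max(0, 0.05) = 0.05
  (x -> (~y \/ y)): 0.6 > 0.05, so result = 0.05
  ~(x -> (~y \/ y)): Gödel ¬ of 0.05 = 0 (operand ≠ 0)
  ~~(x -> (~y \/ y)): Gödel ¬ of 0 = 1 (operand is 0)
  (~~(x -> (~y \/ y)) -> y): 1 > 0.05, so result = 0.05
  ((~y -> x) -> (~~(x -> (~y \/ y)) -> y)): 1 > 0.05, so result = 0.05
  ((x -> y) \/ ((~y -> x) -> (~~(x -> (~y \/ y)) -> y))) = max(0.05, 0.05) = 0.05
  Gödel value = 0.05
Łukasiewicz evaluation:
  (x -> y): min(1, 1 − 0.6 + 0.05) = 0.45
  ~y: Łukasiewicz ¬ gives 1 − 0.05 = 0.95
  (~y -> x): min(1, 1 − 0.95 + 0.6) = 0.65
  ~y: Łukasiewicz ¬ gives 1 − 0.05 = 0.95
  (~y \/ y) = max(0.95, 0.05) = 0.95
  (x -> (~y \/ y)): min(1, 1 − 0.6 + 0.95) = 1
  ~(x -> (~y \/ y)): Łukasiewicz ¬ gives 1 − 1 = 0
  ~~(x -> (~y \/ y)): Łukasiewicz ¬ gives 1 − 0 = 1
  (~~(x -> (~y \/ y)) -> y): min(1, 1 − 1 + 0.05) = 0.05
  ((~y -> x) -> (~~(x -> (~y \/ y)) -> y)): min(1, 1 − 0.65 + 0.05) = 0.4
  ((x -> y) \/ ((~y -> x) -> (~~(x -> (~y \/ y)) -> y))) = max(0.45, 0.4) = 0.45
  Łukasiewicz value = 0.45
Difference: 0.05 − 0.45 = -0.40

-0.40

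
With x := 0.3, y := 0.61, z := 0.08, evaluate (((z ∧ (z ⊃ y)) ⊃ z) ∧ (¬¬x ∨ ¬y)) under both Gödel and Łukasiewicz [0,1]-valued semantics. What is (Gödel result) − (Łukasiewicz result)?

Gödel evaluation:
  (z ⊃ y): 0.08 ≤ 0.61, so result = 1
  (z ∧ (z ⊃ y)) = min(0.08, 1) = 0.08
  ((z ∧ (z ⊃ y)) ⊃ z): 0.08 ≤ 0.08, so result = 1
  ¬x: Gödel ¬ of 0.3 = 0 (operand ≠ 0)
  ¬¬x: Gödel ¬ of 0 = 1 (operand is 0)
  ¬y: Gödel ¬ of 0.61 = 0 (operand ≠ 0)
  (¬¬x ∨ ¬y) = max(1, 0) = 1
  (((z ∧ (z ⊃ y)) ⊃ z) ∧ (¬¬x ∨ ¬y)) = min(1, 1) = 1
  Gödel value = 1
Łukasiewicz evaluation:
  (z ⊃ y): min(1, 1 − 0.08 + 0.61) = 1
  (z ∧ (z ⊃ y)) = min(0.08, 1) = 0.08
  ((z ∧ (z ⊃ y)) ⊃ z): min(1, 1 − 0.08 + 0.08) = 1
  ¬x: Łukasiewicz ¬ gives 1 − 0.3 = 0.7
  ¬¬x: Łukasiewicz ¬ gives 1 − 0.7 = 0.3
  ¬y: Łukasiewicz ¬ gives 1 − 0.61 = 0.39
  (¬¬x ∨ ¬y) = max(0.3, 0.39) = 0.39
  (((z ∧ (z ⊃ y)) ⊃ z) ∧ (¬¬x ∨ ¬y)) = min(1, 0.39) = 0.39
  Łukasiewicz value = 0.39
Difference: 1 − 0.39 = 0.61

0.61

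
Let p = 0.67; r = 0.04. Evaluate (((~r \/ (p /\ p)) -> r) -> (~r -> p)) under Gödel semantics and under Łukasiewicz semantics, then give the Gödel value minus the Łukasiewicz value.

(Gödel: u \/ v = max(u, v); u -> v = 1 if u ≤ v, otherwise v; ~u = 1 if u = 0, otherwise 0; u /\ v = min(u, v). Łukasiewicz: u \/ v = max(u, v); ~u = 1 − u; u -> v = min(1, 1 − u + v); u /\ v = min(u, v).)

0.00

Gödel evaluation:
  ~r: Gödel ¬ of 0.04 = 0 (operand ≠ 0)
  (p /\ p) = min(0.67, 0.67) = 0.67
  (~r \/ (p /\ p)) = max(0, 0.67) = 0.67
  ((~r \/ (p /\ p)) -> r): 0.67 > 0.04, so result = 0.04
  ~r: Gödel ¬ of 0.04 = 0 (operand ≠ 0)
  (~r -> p): 0 ≤ 0.67, so result = 1
  (((~r \/ (p /\ p)) -> r) -> (~r -> p)): 0.04 ≤ 1, so result = 1
  Gödel value = 1
Łukasiewicz evaluation:
  ~r: Łukasiewicz ¬ gives 1 − 0.04 = 0.96
  (p /\ p) = min(0.67, 0.67) = 0.67
  (~r \/ (p /\ p)) = max(0.96, 0.67) = 0.96
  ((~r \/ (p /\ p)) -> r): min(1, 1 − 0.96 + 0.04) = 0.08
  ~r: Łukasiewicz ¬ gives 1 − 0.04 = 0.96
  (~r -> p): min(1, 1 − 0.96 + 0.67) = 0.71
  (((~r \/ (p /\ p)) -> r) -> (~r -> p)): min(1, 1 − 0.08 + 0.71) = 1
  Łukasiewicz value = 1
Difference: 1 − 1 = 0.00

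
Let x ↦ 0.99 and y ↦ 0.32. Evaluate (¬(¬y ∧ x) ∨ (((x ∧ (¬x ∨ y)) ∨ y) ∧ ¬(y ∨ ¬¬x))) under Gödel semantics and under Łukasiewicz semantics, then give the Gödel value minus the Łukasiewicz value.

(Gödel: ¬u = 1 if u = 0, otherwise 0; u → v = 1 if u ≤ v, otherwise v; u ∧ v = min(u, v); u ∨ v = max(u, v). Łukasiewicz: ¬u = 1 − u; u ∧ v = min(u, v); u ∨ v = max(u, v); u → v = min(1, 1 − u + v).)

0.68

Gödel evaluation:
  ¬y: Gödel ¬ of 0.32 = 0 (operand ≠ 0)
  (¬y ∧ x) = min(0, 0.99) = 0
  ¬(¬y ∧ x): Gödel ¬ of 0 = 1 (operand is 0)
  ¬x: Gödel ¬ of 0.99 = 0 (operand ≠ 0)
  (¬x ∨ y) = max(0, 0.32) = 0.32
  (x ∧ (¬x ∨ y)) = min(0.99, 0.32) = 0.32
  ((x ∧ (¬x ∨ y)) ∨ y) = max(0.32, 0.32) = 0.32
  ¬x: Gödel ¬ of 0.99 = 0 (operand ≠ 0)
  ¬¬x: Gödel ¬ of 0 = 1 (operand is 0)
  (y ∨ ¬¬x) = max(0.32, 1) = 1
  ¬(y ∨ ¬¬x): Gödel ¬ of 1 = 0 (operand ≠ 0)
  (((x ∧ (¬x ∨ y)) ∨ y) ∧ ¬(y ∨ ¬¬x)) = min(0.32, 0) = 0
  (¬(¬y ∧ x) ∨ (((x ∧ (¬x ∨ y)) ∨ y) ∧ ¬(y ∨ ¬¬x))) = max(1, 0) = 1
  Gödel value = 1
Łukasiewicz evaluation:
  ¬y: Łukasiewicz ¬ gives 1 − 0.32 = 0.68
  (¬y ∧ x) = min(0.68, 0.99) = 0.68
  ¬(¬y ∧ x): Łukasiewicz ¬ gives 1 − 0.68 = 0.32
  ¬x: Łukasiewicz ¬ gives 1 − 0.99 = 0.01
  (¬x ∨ y) = max(0.01, 0.32) = 0.32
  (x ∧ (¬x ∨ y)) = min(0.99, 0.32) = 0.32
  ((x ∧ (¬x ∨ y)) ∨ y) = max(0.32, 0.32) = 0.32
  ¬x: Łukasiewicz ¬ gives 1 − 0.99 = 0.01
  ¬¬x: Łukasiewicz ¬ gives 1 − 0.01 = 0.99
  (y ∨ ¬¬x) = max(0.32, 0.99) = 0.99
  ¬(y ∨ ¬¬x): Łukasiewicz ¬ gives 1 − 0.99 = 0.01
  (((x ∧ (¬x ∨ y)) ∨ y) ∧ ¬(y ∨ ¬¬x)) = min(0.32, 0.01) = 0.01
  (¬(¬y ∧ x) ∨ (((x ∧ (¬x ∨ y)) ∨ y) ∧ ¬(y ∨ ¬¬x))) = max(0.32, 0.01) = 0.32
  Łukasiewicz value = 0.32
Difference: 1 − 0.32 = 0.68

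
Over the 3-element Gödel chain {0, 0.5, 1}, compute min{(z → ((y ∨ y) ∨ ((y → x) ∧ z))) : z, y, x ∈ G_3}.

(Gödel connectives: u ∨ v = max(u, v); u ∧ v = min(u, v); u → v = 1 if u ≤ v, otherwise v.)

The minimum is attained at z = 1, y = 0.5, x = 0:
  (y ∨ y) = max(0.5, 0.5) = 0.5
  (y → x): 0.5 > 0, so result = 0
  ((y → x) ∧ z) = min(0, 1) = 0
  ((y ∨ y) ∨ ((y → x) ∧ z)) = max(0.5, 0) = 0.5
  (z → ((y ∨ y) ∨ ((y → x) ∧ z))): 1 > 0.5, so result = 0.5
Checking all 27 assignments confirms none give a value below 0.50.

0.50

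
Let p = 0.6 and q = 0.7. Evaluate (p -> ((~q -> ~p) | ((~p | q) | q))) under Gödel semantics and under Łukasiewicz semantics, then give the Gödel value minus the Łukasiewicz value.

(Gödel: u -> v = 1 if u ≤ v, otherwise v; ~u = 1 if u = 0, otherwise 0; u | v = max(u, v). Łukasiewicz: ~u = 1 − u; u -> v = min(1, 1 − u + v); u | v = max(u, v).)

Gödel evaluation:
  ~q: Gödel ¬ of 0.7 = 0 (operand ≠ 0)
  ~p: Gödel ¬ of 0.6 = 0 (operand ≠ 0)
  (~q -> ~p): 0 ≤ 0, so result = 1
  ~p: Gödel ¬ of 0.6 = 0 (operand ≠ 0)
  (~p | q) = max(0, 0.7) = 0.7
  ((~p | q) | q) = max(0.7, 0.7) = 0.7
  ((~q -> ~p) | ((~p | q) | q)) = max(1, 0.7) = 1
  (p -> ((~q -> ~p) | ((~p | q) | q))): 0.6 ≤ 1, so result = 1
  Gödel value = 1
Łukasiewicz evaluation:
  ~q: Łukasiewicz ¬ gives 1 − 0.7 = 0.3
  ~p: Łukasiewicz ¬ gives 1 − 0.6 = 0.4
  (~q -> ~p): min(1, 1 − 0.3 + 0.4) = 1
  ~p: Łukasiewicz ¬ gives 1 − 0.6 = 0.4
  (~p | q) = max(0.4, 0.7) = 0.7
  ((~p | q) | q) = max(0.7, 0.7) = 0.7
  ((~q -> ~p) | ((~p | q) | q)) = max(1, 0.7) = 1
  (p -> ((~q -> ~p) | ((~p | q) | q))): min(1, 1 − 0.6 + 1) = 1
  Łukasiewicz value = 1
Difference: 1 − 1 = 0.00

0.00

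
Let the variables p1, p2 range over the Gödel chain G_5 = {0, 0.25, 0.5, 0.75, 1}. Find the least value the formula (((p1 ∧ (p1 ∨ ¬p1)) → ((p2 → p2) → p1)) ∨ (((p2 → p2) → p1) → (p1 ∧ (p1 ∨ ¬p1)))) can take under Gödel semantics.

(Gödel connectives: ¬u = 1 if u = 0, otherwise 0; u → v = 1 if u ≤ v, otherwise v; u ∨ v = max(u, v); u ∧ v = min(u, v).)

1.00

Every assignment gives 1. For instance at p1 = 0, p2 = 0:
  ¬p1: Gödel ¬ of 0 = 1 (operand is 0)
  (p1 ∨ ¬p1) = max(0, 1) = 1
  (p1 ∧ (p1 ∨ ¬p1)) = min(0, 1) = 0
  (p2 → p2): 0 ≤ 0, so result = 1
  ((p2 → p2) → p1): 1 > 0, so result = 0
  ((p1 ∧ (p1 ∨ ¬p1)) → ((p2 → p2) → p1)): 0 ≤ 0, so result = 1
  (p2 → p2): 0 ≤ 0, so result = 1
  ((p2 → p2) → p1): 1 > 0, so result = 0
  ¬p1: Gödel ¬ of 0 = 1 (operand is 0)
  (p1 ∨ ¬p1) = max(0, 1) = 1
  (p1 ∧ (p1 ∨ ¬p1)) = min(0, 1) = 0
  (((p2 → p2) → p1) → (p1 ∧ (p1 ∨ ¬p1))): 0 ≤ 0, so result = 1
  (((p1 ∧ (p1 ∨ ¬p1)) → ((p2 → p2) → p1)) ∨ (((p2 → p2) → p1) → (p1 ∧ (p1 ∨ ¬p1)))) = max(1, 1) = 1
All 25 assignments give value 1 — the formula is a G_5-tautology.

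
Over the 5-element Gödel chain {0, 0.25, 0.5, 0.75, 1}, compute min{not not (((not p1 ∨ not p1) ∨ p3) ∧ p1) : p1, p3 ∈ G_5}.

The minimum is attained at p1 = 0, p3 = 0:
  not p1: Gödel ¬ of 0 = 1 (operand is 0)
  not p1: Gödel ¬ of 0 = 1 (operand is 0)
  (not p1 ∨ not p1) = max(1, 1) = 1
  ((not p1 ∨ not p1) ∨ p3) = max(1, 0) = 1
  (((not p1 ∨ not p1) ∨ p3) ∧ p1) = min(1, 0) = 0
  not (((not p1 ∨ not p1) ∨ p3) ∧ p1): Gödel ¬ of 0 = 1 (operand is 0)
  not not (((not p1 ∨ not p1) ∨ p3) ∧ p1): Gödel ¬ of 1 = 0 (operand ≠ 0)
Checking all 25 assignments confirms none give a value below 0.00.

0.00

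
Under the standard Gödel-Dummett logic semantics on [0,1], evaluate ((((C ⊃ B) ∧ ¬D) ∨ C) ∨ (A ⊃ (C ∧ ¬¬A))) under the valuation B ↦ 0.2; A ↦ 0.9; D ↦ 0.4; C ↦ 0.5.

(C ⊃ B): 0.5 > 0.2, so result = 0.2
¬D: Gödel ¬ of 0.4 = 0 (operand ≠ 0)
((C ⊃ B) ∧ ¬D) = min(0.2, 0) = 0
(((C ⊃ B) ∧ ¬D) ∨ C) = max(0, 0.5) = 0.5
¬A: Gödel ¬ of 0.9 = 0 (operand ≠ 0)
¬¬A: Gödel ¬ of 0 = 1 (operand is 0)
(C ∧ ¬¬A) = min(0.5, 1) = 0.5
(A ⊃ (C ∧ ¬¬A)): 0.9 > 0.5, so result = 0.5
((((C ⊃ B) ∧ ¬D) ∨ C) ∨ (A ⊃ (C ∧ ¬¬A))) = max(0.5, 0.5) = 0.5

0.50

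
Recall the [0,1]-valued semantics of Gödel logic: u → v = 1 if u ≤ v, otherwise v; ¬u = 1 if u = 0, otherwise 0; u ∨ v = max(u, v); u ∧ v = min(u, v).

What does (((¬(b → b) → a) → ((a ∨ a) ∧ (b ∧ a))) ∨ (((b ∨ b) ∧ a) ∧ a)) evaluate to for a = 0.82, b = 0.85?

0.82

(b → b): 0.85 ≤ 0.85, so result = 1
¬(b → b): Gödel ¬ of 1 = 0 (operand ≠ 0)
(¬(b → b) → a): 0 ≤ 0.82, so result = 1
(a ∨ a) = max(0.82, 0.82) = 0.82
(b ∧ a) = min(0.85, 0.82) = 0.82
((a ∨ a) ∧ (b ∧ a)) = min(0.82, 0.82) = 0.82
((¬(b → b) → a) → ((a ∨ a) ∧ (b ∧ a))): 1 > 0.82, so result = 0.82
(b ∨ b) = max(0.85, 0.85) = 0.85
((b ∨ b) ∧ a) = min(0.85, 0.82) = 0.82
(((b ∨ b) ∧ a) ∧ a) = min(0.82, 0.82) = 0.82
(((¬(b → b) → a) → ((a ∨ a) ∧ (b ∧ a))) ∨ (((b ∨ b) ∧ a) ∧ a)) = max(0.82, 0.82) = 0.82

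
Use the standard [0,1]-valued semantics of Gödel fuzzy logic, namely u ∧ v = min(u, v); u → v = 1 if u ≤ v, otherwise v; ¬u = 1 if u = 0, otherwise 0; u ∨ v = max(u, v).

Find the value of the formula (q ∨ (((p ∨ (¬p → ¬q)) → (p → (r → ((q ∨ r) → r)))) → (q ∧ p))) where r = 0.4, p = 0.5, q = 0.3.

0.30

¬p: Gödel ¬ of 0.5 = 0 (operand ≠ 0)
¬q: Gödel ¬ of 0.3 = 0 (operand ≠ 0)
(¬p → ¬q): 0 ≤ 0, so result = 1
(p ∨ (¬p → ¬q)) = max(0.5, 1) = 1
(q ∨ r) = max(0.3, 0.4) = 0.4
((q ∨ r) → r): 0.4 ≤ 0.4, so result = 1
(r → ((q ∨ r) → r)): 0.4 ≤ 1, so result = 1
(p → (r → ((q ∨ r) → r))): 0.5 ≤ 1, so result = 1
((p ∨ (¬p → ¬q)) → (p → (r → ((q ∨ r) → r)))): 1 ≤ 1, so result = 1
(q ∧ p) = min(0.3, 0.5) = 0.3
(((p ∨ (¬p → ¬q)) → (p → (r → ((q ∨ r) → r)))) → (q ∧ p)): 1 > 0.3, so result = 0.3
(q ∨ (((p ∨ (¬p → ¬q)) → (p → (r → ((q ∨ r) → r)))) → (q ∧ p))) = max(0.3, 0.3) = 0.3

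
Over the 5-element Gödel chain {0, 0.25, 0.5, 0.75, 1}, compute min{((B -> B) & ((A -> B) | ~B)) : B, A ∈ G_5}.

The minimum is attained at B = 0.25, A = 0.5:
  (B -> B): 0.25 ≤ 0.25, so result = 1
  (A -> B): 0.5 > 0.25, so result = 0.25
  ~B: Gödel ¬ of 0.25 = 0 (operand ≠ 0)
  ((A -> B) | ~B) = max(0.25, 0) = 0.25
  ((B -> B) & ((A -> B) | ~B)) = min(1, 0.25) = 0.25
Checking all 25 assignments confirms none give a value below 0.25.

0.25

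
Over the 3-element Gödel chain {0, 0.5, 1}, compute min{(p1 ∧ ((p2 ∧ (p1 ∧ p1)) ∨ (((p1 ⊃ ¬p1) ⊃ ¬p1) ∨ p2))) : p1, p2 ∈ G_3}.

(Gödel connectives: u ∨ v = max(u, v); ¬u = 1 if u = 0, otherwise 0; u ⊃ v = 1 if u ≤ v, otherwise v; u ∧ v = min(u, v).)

The minimum is attained at p1 = 0, p2 = 0:
  (p1 ∧ p1) = min(0, 0) = 0
  (p2 ∧ (p1 ∧ p1)) = min(0, 0) = 0
  ¬p1: Gödel ¬ of 0 = 1 (operand is 0)
  (p1 ⊃ ¬p1): 0 ≤ 1, so result = 1
  ¬p1: Gödel ¬ of 0 = 1 (operand is 0)
  ((p1 ⊃ ¬p1) ⊃ ¬p1): 1 ≤ 1, so result = 1
  (((p1 ⊃ ¬p1) ⊃ ¬p1) ∨ p2) = max(1, 0) = 1
  ((p2 ∧ (p1 ∧ p1)) ∨ (((p1 ⊃ ¬p1) ⊃ ¬p1) ∨ p2)) = max(0, 1) = 1
  (p1 ∧ ((p2 ∧ (p1 ∧ p1)) ∨ (((p1 ⊃ ¬p1) ⊃ ¬p1) ∨ p2))) = min(0, 1) = 0
Checking all 9 assignments confirms none give a value below 0.00.

0.00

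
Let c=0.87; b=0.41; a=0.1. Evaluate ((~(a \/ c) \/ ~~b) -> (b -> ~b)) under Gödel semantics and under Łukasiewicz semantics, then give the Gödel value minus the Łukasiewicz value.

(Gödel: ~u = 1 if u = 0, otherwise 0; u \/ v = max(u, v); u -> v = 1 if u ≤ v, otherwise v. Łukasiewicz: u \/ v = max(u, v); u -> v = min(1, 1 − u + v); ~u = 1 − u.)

-1.00

Gödel evaluation:
  (a \/ c) = max(0.1, 0.87) = 0.87
  ~(a \/ c): Gödel ¬ of 0.87 = 0 (operand ≠ 0)
  ~b: Gödel ¬ of 0.41 = 0 (operand ≠ 0)
  ~~b: Gödel ¬ of 0 = 1 (operand is 0)
  (~(a \/ c) \/ ~~b) = max(0, 1) = 1
  ~b: Gödel ¬ of 0.41 = 0 (operand ≠ 0)
  (b -> ~b): 0.41 > 0, so result = 0
  ((~(a \/ c) \/ ~~b) -> (b -> ~b)): 1 > 0, so result = 0
  Gödel value = 0
Łukasiewicz evaluation:
  (a \/ c) = max(0.1, 0.87) = 0.87
  ~(a \/ c): Łukasiewicz ¬ gives 1 − 0.87 = 0.13
  ~b: Łukasiewicz ¬ gives 1 − 0.41 = 0.59
  ~~b: Łukasiewicz ¬ gives 1 − 0.59 = 0.41
  (~(a \/ c) \/ ~~b) = max(0.13, 0.41) = 0.41
  ~b: Łukasiewicz ¬ gives 1 − 0.41 = 0.59
  (b -> ~b): min(1, 1 − 0.41 + 0.59) = 1
  ((~(a \/ c) \/ ~~b) -> (b -> ~b)): min(1, 1 − 0.41 + 1) = 1
  Łukasiewicz value = 1
Difference: 0 − 1 = -1.00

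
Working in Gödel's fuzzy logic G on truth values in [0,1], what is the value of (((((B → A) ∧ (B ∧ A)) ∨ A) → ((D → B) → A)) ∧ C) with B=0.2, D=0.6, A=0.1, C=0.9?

(B → A): 0.2 > 0.1, so result = 0.1
(B ∧ A) = min(0.2, 0.1) = 0.1
((B → A) ∧ (B ∧ A)) = min(0.1, 0.1) = 0.1
(((B → A) ∧ (B ∧ A)) ∨ A) = max(0.1, 0.1) = 0.1
(D → B): 0.6 > 0.2, so result = 0.2
((D → B) → A): 0.2 > 0.1, so result = 0.1
((((B → A) ∧ (B ∧ A)) ∨ A) → ((D → B) → A)): 0.1 ≤ 0.1, so result = 1
(((((B → A) ∧ (B ∧ A)) ∨ A) → ((D → B) → A)) ∧ C) = min(1, 0.9) = 0.9

0.90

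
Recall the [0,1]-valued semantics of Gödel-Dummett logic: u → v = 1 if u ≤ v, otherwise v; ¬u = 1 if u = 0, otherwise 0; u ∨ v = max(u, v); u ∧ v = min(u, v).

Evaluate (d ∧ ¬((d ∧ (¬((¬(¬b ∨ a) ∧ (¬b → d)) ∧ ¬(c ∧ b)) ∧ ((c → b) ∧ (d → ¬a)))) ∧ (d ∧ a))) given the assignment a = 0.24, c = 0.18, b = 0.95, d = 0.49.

0.49

¬b: Gödel ¬ of 0.95 = 0 (operand ≠ 0)
(¬b ∨ a) = max(0, 0.24) = 0.24
¬(¬b ∨ a): Gödel ¬ of 0.24 = 0 (operand ≠ 0)
¬b: Gödel ¬ of 0.95 = 0 (operand ≠ 0)
(¬b → d): 0 ≤ 0.49, so result = 1
(¬(¬b ∨ a) ∧ (¬b → d)) = min(0, 1) = 0
(c ∧ b) = min(0.18, 0.95) = 0.18
¬(c ∧ b): Gödel ¬ of 0.18 = 0 (operand ≠ 0)
((¬(¬b ∨ a) ∧ (¬b → d)) ∧ ¬(c ∧ b)) = min(0, 0) = 0
¬((¬(¬b ∨ a) ∧ (¬b → d)) ∧ ¬(c ∧ b)): Gödel ¬ of 0 = 1 (operand is 0)
(c → b): 0.18 ≤ 0.95, so result = 1
¬a: Gödel ¬ of 0.24 = 0 (operand ≠ 0)
(d → ¬a): 0.49 > 0, so result = 0
((c → b) ∧ (d → ¬a)) = min(1, 0) = 0
(¬((¬(¬b ∨ a) ∧ (¬b → d)) ∧ ¬(c ∧ b)) ∧ ((c → b) ∧ (d → ¬a))) = min(1, 0) = 0
(d ∧ (¬((¬(¬b ∨ a) ∧ (¬b → d)) ∧ ¬(c ∧ b)) ∧ ((c → b) ∧ (d → ¬a)))) = min(0.49, 0) = 0
(d ∧ a) = min(0.49, 0.24) = 0.24
((d ∧ (¬((¬(¬b ∨ a) ∧ (¬b → d)) ∧ ¬(c ∧ b)) ∧ ((c → b) ∧ (d → ¬a)))) ∧ (d ∧ a)) = min(0, 0.24) = 0
¬((d ∧ (¬((¬(¬b ∨ a) ∧ (¬b → d)) ∧ ¬(c ∧ b)) ∧ ((c → b) ∧ (d → ¬a)))) ∧ (d ∧ a)): Gödel ¬ of 0 = 1 (operand is 0)
(d ∧ ¬((d ∧ (¬((¬(¬b ∨ a) ∧ (¬b → d)) ∧ ¬(c ∧ b)) ∧ ((c → b) ∧ (d → ¬a)))) ∧ (d ∧ a))) = min(0.49, 1) = 0.49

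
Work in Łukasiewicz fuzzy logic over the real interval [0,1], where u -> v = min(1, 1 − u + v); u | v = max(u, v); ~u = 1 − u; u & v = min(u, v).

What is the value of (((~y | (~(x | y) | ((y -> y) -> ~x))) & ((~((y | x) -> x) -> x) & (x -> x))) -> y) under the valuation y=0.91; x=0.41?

~y: Łukasiewicz ¬ gives 1 − 0.91 = 0.09
(x | y) = max(0.41, 0.91) = 0.91
~(x | y): Łukasiewicz ¬ gives 1 − 0.91 = 0.09
(y -> y): min(1, 1 − 0.91 + 0.91) = 1
~x: Łukasiewicz ¬ gives 1 − 0.41 = 0.59
((y -> y) -> ~x): min(1, 1 − 1 + 0.59) = 0.59
(~(x | y) | ((y -> y) -> ~x)) = max(0.09, 0.59) = 0.59
(~y | (~(x | y) | ((y -> y) -> ~x))) = max(0.09, 0.59) = 0.59
(y | x) = max(0.91, 0.41) = 0.91
((y | x) -> x): min(1, 1 − 0.91 + 0.41) = 0.5
~((y | x) -> x): Łukasiewicz ¬ gives 1 − 0.5 = 0.5
(~((y | x) -> x) -> x): min(1, 1 − 0.5 + 0.41) = 0.91
(x -> x): min(1, 1 − 0.41 + 0.41) = 1
((~((y | x) -> x) -> x) & (x -> x)) = min(0.91, 1) = 0.91
((~y | (~(x | y) | ((y -> y) -> ~x))) & ((~((y | x) -> x) -> x) & (x -> x))) = min(0.59, 0.91) = 0.59
(((~y | (~(x | y) | ((y -> y) -> ~x))) & ((~((y | x) -> x) -> x) & (x -> x))) -> y): min(1, 1 − 0.59 + 0.91) = 1

1.00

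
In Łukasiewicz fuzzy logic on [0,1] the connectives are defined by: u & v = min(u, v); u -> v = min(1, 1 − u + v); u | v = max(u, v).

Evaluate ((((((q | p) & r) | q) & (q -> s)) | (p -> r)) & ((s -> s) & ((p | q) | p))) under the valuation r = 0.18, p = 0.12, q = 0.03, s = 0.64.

0.12

(q | p) = max(0.03, 0.12) = 0.12
((q | p) & r) = min(0.12, 0.18) = 0.12
(((q | p) & r) | q) = max(0.12, 0.03) = 0.12
(q -> s): min(1, 1 − 0.03 + 0.64) = 1
((((q | p) & r) | q) & (q -> s)) = min(0.12, 1) = 0.12
(p -> r): min(1, 1 − 0.12 + 0.18) = 1
(((((q | p) & r) | q) & (q -> s)) | (p -> r)) = max(0.12, 1) = 1
(s -> s): min(1, 1 − 0.64 + 0.64) = 1
(p | q) = max(0.12, 0.03) = 0.12
((p | q) | p) = max(0.12, 0.12) = 0.12
((s -> s) & ((p | q) | p)) = min(1, 0.12) = 0.12
((((((q | p) & r) | q) & (q -> s)) | (p -> r)) & ((s -> s) & ((p | q) | p))) = min(1, 0.12) = 0.12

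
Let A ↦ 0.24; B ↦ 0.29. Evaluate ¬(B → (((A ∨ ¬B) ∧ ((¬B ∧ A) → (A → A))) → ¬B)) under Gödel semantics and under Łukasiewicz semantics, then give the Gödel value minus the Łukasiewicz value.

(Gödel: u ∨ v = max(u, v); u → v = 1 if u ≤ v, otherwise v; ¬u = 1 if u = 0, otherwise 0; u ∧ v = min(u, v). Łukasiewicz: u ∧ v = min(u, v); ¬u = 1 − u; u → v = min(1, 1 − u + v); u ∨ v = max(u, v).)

Gödel evaluation:
  ¬B: Gödel ¬ of 0.29 = 0 (operand ≠ 0)
  (A ∨ ¬B) = max(0.24, 0) = 0.24
  ¬B: Gödel ¬ of 0.29 = 0 (operand ≠ 0)
  (¬B ∧ A) = min(0, 0.24) = 0
  (A → A): 0.24 ≤ 0.24, so result = 1
  ((¬B ∧ A) → (A → A)): 0 ≤ 1, so result = 1
  ((A ∨ ¬B) ∧ ((¬B ∧ A) → (A → A))) = min(0.24, 1) = 0.24
  ¬B: Gödel ¬ of 0.29 = 0 (operand ≠ 0)
  (((A ∨ ¬B) ∧ ((¬B ∧ A) → (A → A))) → ¬B): 0.24 > 0, so result = 0
  (B → (((A ∨ ¬B) ∧ ((¬B ∧ A) → (A → A))) → ¬B)): 0.29 > 0, so result = 0
  ¬(B → (((A ∨ ¬B) ∧ ((¬B ∧ A) → (A → A))) → ¬B)): Gödel ¬ of 0 = 1 (operand is 0)
  Gödel value = 1
Łukasiewicz evaluation:
  ¬B: Łukasiewicz ¬ gives 1 − 0.29 = 0.71
  (A ∨ ¬B) = max(0.24, 0.71) = 0.71
  ¬B: Łukasiewicz ¬ gives 1 − 0.29 = 0.71
  (¬B ∧ A) = min(0.71, 0.24) = 0.24
  (A → A): min(1, 1 − 0.24 + 0.24) = 1
  ((¬B ∧ A) → (A → A)): min(1, 1 − 0.24 + 1) = 1
  ((A ∨ ¬B) ∧ ((¬B ∧ A) → (A → A))) = min(0.71, 1) = 0.71
  ¬B: Łukasiewicz ¬ gives 1 − 0.29 = 0.71
  (((A ∨ ¬B) ∧ ((¬B ∧ A) → (A → A))) → ¬B): min(1, 1 − 0.71 + 0.71) = 1
  (B → (((A ∨ ¬B) ∧ ((¬B ∧ A) → (A → A))) → ¬B)): min(1, 1 − 0.29 + 1) = 1
  ¬(B → (((A ∨ ¬B) ∧ ((¬B ∧ A) → (A → A))) → ¬B)): Łukasiewicz ¬ gives 1 − 1 = 0
  Łukasiewicz value = 0
Difference: 1 − 0 = 1.00

1.00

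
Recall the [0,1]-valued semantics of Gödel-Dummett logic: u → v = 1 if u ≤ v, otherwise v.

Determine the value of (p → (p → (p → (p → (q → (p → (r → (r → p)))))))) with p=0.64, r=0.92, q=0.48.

(r → p): 0.92 > 0.64, so result = 0.64
(r → (r → p)): 0.92 > 0.64, so result = 0.64
(p → (r → (r → p))): 0.64 ≤ 0.64, so result = 1
(q → (p → (r → (r → p)))): 0.48 ≤ 1, so result = 1
(p → (q → (p → (r → (r → p))))): 0.64 ≤ 1, so result = 1
(p → (p → (q → (p → (r → (r → p)))))): 0.64 ≤ 1, so result = 1
(p → (p → (p → (q → (p → (r → (r → p))))))): 0.64 ≤ 1, so result = 1
(p → (p → (p → (p → (q → (p → (r → (r → p)))))))): 0.64 ≤ 1, so result = 1

1.00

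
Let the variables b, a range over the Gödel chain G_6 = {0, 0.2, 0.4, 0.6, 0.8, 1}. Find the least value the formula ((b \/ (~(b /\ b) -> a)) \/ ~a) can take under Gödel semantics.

The minimum is attained at b = 0, a = 0.2:
  (b /\ b) = min(0, 0) = 0
  ~(b /\ b): Gödel ¬ of 0 = 1 (operand is 0)
  (~(b /\ b) -> a): 1 > 0.2, so result = 0.2
  (b \/ (~(b /\ b) -> a)) = max(0, 0.2) = 0.2
  ~a: Gödel ¬ of 0.2 = 0 (operand ≠ 0)
  ((b \/ (~(b /\ b) -> a)) \/ ~a) = max(0.2, 0) = 0.2
Checking all 36 assignments confirms none give a value below 0.20.

0.20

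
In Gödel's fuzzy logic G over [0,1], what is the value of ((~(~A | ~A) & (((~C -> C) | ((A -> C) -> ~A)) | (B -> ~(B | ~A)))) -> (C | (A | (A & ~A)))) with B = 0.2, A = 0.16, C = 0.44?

~A: Gödel ¬ of 0.16 = 0 (operand ≠ 0)
~A: Gödel ¬ of 0.16 = 0 (operand ≠ 0)
(~A | ~A) = max(0, 0) = 0
~(~A | ~A): Gödel ¬ of 0 = 1 (operand is 0)
~C: Gödel ¬ of 0.44 = 0 (operand ≠ 0)
(~C -> C): 0 ≤ 0.44, so result = 1
(A -> C): 0.16 ≤ 0.44, so result = 1
~A: Gödel ¬ of 0.16 = 0 (operand ≠ 0)
((A -> C) -> ~A): 1 > 0, so result = 0
((~C -> C) | ((A -> C) -> ~A)) = max(1, 0) = 1
~A: Gödel ¬ of 0.16 = 0 (operand ≠ 0)
(B | ~A) = max(0.2, 0) = 0.2
~(B | ~A): Gödel ¬ of 0.2 = 0 (operand ≠ 0)
(B -> ~(B | ~A)): 0.2 > 0, so result = 0
(((~C -> C) | ((A -> C) -> ~A)) | (B -> ~(B | ~A))) = max(1, 0) = 1
(~(~A | ~A) & (((~C -> C) | ((A -> C) -> ~A)) | (B -> ~(B | ~A)))) = min(1, 1) = 1
~A: Gödel ¬ of 0.16 = 0 (operand ≠ 0)
(A & ~A) = min(0.16, 0) = 0
(A | (A & ~A)) = max(0.16, 0) = 0.16
(C | (A | (A & ~A))) = max(0.44, 0.16) = 0.44
((~(~A | ~A) & (((~C -> C) | ((A -> C) -> ~A)) | (B -> ~(B | ~A)))) -> (C | (A | (A & ~A)))): 1 > 0.44, so result = 0.44

0.44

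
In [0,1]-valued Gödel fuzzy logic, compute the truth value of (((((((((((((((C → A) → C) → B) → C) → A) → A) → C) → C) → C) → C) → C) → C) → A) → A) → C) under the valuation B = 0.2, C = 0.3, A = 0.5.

0.30

(C → A): 0.3 ≤ 0.5, so result = 1
((C → A) → C): 1 > 0.3, so result = 0.3
(((C → A) → C) → B): 0.3 > 0.2, so result = 0.2
((((C → A) → C) → B) → C): 0.2 ≤ 0.3, so result = 1
(((((C → A) → C) → B) → C) → A): 1 > 0.5, so result = 0.5
((((((C → A) → C) → B) → C) → A) → A): 0.5 ≤ 0.5, so result = 1
(((((((C → A) → C) → B) → C) → A) → A) → C): 1 > 0.3, so result = 0.3
((((((((C → A) → C) → B) → C) → A) → A) → C) → C): 0.3 ≤ 0.3, so result = 1
(((((((((C → A) → C) → B) → C) → A) → A) → C) → C) → C): 1 > 0.3, so result = 0.3
((((((((((C → A) → C) → B) → C) → A) → A) → C) → C) → C) → C): 0.3 ≤ 0.3, so result = 1
(((((((((((C → A) → C) → B) → C) → A) → A) → C) → C) → C) → C) → C): 1 > 0.3, so result = 0.3
((((((((((((C → A) → C) → B) → C) → A) → A) → C) → C) → C) → C) → C) → C): 0.3 ≤ 0.3, so result = 1
(((((((((((((C → A) → C) → B) → C) → A) → A) → C) → C) → C) → C) → C) → C) → A): 1 > 0.5, so result = 0.5
((((((((((((((C → A) → C) → B) → C) → A) → A) → C) → C) → C) → C) → C) → C) → A) → A): 0.5 ≤ 0.5, so result = 1
(((((((((((((((C → A) → C) → B) → C) → A) → A) → C) → C) → C) → C) → C) → C) → A) → A) → C): 1 > 0.3, so result = 0.3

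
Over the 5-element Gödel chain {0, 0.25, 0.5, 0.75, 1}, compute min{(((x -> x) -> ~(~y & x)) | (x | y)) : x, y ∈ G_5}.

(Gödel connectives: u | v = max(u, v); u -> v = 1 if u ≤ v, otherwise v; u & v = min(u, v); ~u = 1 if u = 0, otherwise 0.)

0.25

The minimum is attained at x = 0.25, y = 0:
  (x -> x): 0.25 ≤ 0.25, so result = 1
  ~y: Gödel ¬ of 0 = 1 (operand is 0)
  (~y & x) = min(1, 0.25) = 0.25
  ~(~y & x): Gödel ¬ of 0.25 = 0 (operand ≠ 0)
  ((x -> x) -> ~(~y & x)): 1 > 0, so result = 0
  (x | y) = max(0.25, 0) = 0.25
  (((x -> x) -> ~(~y & x)) | (x | y)) = max(0, 0.25) = 0.25
Checking all 25 assignments confirms none give a value below 0.25.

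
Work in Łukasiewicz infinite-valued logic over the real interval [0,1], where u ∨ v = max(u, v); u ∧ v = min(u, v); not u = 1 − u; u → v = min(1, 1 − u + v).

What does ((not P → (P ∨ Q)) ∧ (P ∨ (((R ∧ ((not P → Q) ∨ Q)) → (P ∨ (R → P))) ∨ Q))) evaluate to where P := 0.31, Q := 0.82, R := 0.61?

not P: Łukasiewicz ¬ gives 1 − 0.31 = 0.69
(P ∨ Q) = max(0.31, 0.82) = 0.82
(not P → (P ∨ Q)): min(1, 1 − 0.69 + 0.82) = 1
not P: Łukasiewicz ¬ gives 1 − 0.31 = 0.69
(not P → Q): min(1, 1 − 0.69 + 0.82) = 1
((not P → Q) ∨ Q) = max(1, 0.82) = 1
(R ∧ ((not P → Q) ∨ Q)) = min(0.61, 1) = 0.61
(R → P): min(1, 1 − 0.61 + 0.31) = 0.7
(P ∨ (R → P)) = max(0.31, 0.7) = 0.7
((R ∧ ((not P → Q) ∨ Q)) → (P ∨ (R → P))): min(1, 1 − 0.61 + 0.7) = 1
(((R ∧ ((not P → Q) ∨ Q)) → (P ∨ (R → P))) ∨ Q) = max(1, 0.82) = 1
(P ∨ (((R ∧ ((not P → Q) ∨ Q)) → (P ∨ (R → P))) ∨ Q)) = max(0.31, 1) = 1
((not P → (P ∨ Q)) ∧ (P ∨ (((R ∧ ((not P → Q) ∨ Q)) → (P ∨ (R → P))) ∨ Q))) = min(1, 1) = 1

1.00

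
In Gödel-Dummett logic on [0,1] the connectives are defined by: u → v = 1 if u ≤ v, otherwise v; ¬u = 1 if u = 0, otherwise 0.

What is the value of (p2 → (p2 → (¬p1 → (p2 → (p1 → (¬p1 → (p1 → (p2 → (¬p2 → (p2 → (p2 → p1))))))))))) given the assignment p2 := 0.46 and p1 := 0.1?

1.00

¬p1: Gödel ¬ of 0.1 = 0 (operand ≠ 0)
¬p1: Gödel ¬ of 0.1 = 0 (operand ≠ 0)
¬p2: Gödel ¬ of 0.46 = 0 (operand ≠ 0)
(p2 → p1): 0.46 > 0.1, so result = 0.1
(p2 → (p2 → p1)): 0.46 > 0.1, so result = 0.1
(¬p2 → (p2 → (p2 → p1))): 0 ≤ 0.1, so result = 1
(p2 → (¬p2 → (p2 → (p2 → p1)))): 0.46 ≤ 1, so result = 1
(p1 → (p2 → (¬p2 → (p2 → (p2 → p1))))): 0.1 ≤ 1, so result = 1
(¬p1 → (p1 → (p2 → (¬p2 → (p2 → (p2 → p1)))))): 0 ≤ 1, so result = 1
(p1 → (¬p1 → (p1 → (p2 → (¬p2 → (p2 → (p2 → p1))))))): 0.1 ≤ 1, so result = 1
(p2 → (p1 → (¬p1 → (p1 → (p2 → (¬p2 → (p2 → (p2 → p1)))))))): 0.46 ≤ 1, so result = 1
(¬p1 → (p2 → (p1 → (¬p1 → (p1 → (p2 → (¬p2 → (p2 → (p2 → p1))))))))): 0 ≤ 1, so result = 1
(p2 → (¬p1 → (p2 → (p1 → (¬p1 → (p1 → (p2 → (¬p2 → (p2 → (p2 → p1)))))))))): 0.46 ≤ 1, so result = 1
(p2 → (p2 → (¬p1 → (p2 → (p1 → (¬p1 → (p1 → (p2 → (¬p2 → (p2 → (p2 → p1))))))))))): 0.46 ≤ 1, so result = 1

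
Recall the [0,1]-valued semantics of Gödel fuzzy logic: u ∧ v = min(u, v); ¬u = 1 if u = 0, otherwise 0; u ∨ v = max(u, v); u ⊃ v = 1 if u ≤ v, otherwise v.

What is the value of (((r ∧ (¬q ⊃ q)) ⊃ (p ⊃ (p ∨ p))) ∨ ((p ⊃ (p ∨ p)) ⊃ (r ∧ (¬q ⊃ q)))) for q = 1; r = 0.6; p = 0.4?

¬q: Gödel ¬ of 1 = 0 (operand ≠ 0)
(¬q ⊃ q): 0 ≤ 1, so result = 1
(r ∧ (¬q ⊃ q)) = min(0.6, 1) = 0.6
(p ∨ p) = max(0.4, 0.4) = 0.4
(p ⊃ (p ∨ p)): 0.4 ≤ 0.4, so result = 1
((r ∧ (¬q ⊃ q)) ⊃ (p ⊃ (p ∨ p))): 0.6 ≤ 1, so result = 1
(p ∨ p) = max(0.4, 0.4) = 0.4
(p ⊃ (p ∨ p)): 0.4 ≤ 0.4, so result = 1
¬q: Gödel ¬ of 1 = 0 (operand ≠ 0)
(¬q ⊃ q): 0 ≤ 1, so result = 1
(r ∧ (¬q ⊃ q)) = min(0.6, 1) = 0.6
((p ⊃ (p ∨ p)) ⊃ (r ∧ (¬q ⊃ q))): 1 > 0.6, so result = 0.6
(((r ∧ (¬q ⊃ q)) ⊃ (p ⊃ (p ∨ p))) ∨ ((p ⊃ (p ∨ p)) ⊃ (r ∧ (¬q ⊃ q)))) = max(1, 0.6) = 1

1.00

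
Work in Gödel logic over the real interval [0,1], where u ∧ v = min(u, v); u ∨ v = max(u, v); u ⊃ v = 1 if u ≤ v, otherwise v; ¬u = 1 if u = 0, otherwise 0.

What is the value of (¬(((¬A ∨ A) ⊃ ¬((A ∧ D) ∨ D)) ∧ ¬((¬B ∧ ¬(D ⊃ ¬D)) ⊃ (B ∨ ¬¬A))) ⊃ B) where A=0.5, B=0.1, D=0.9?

¬A: Gödel ¬ of 0.5 = 0 (operand ≠ 0)
(¬A ∨ A) = max(0, 0.5) = 0.5
(A ∧ D) = min(0.5, 0.9) = 0.5
((A ∧ D) ∨ D) = max(0.5, 0.9) = 0.9
¬((A ∧ D) ∨ D): Gödel ¬ of 0.9 = 0 (operand ≠ 0)
((¬A ∨ A) ⊃ ¬((A ∧ D) ∨ D)): 0.5 > 0, so result = 0
¬B: Gödel ¬ of 0.1 = 0 (operand ≠ 0)
¬D: Gödel ¬ of 0.9 = 0 (operand ≠ 0)
(D ⊃ ¬D): 0.9 > 0, so result = 0
¬(D ⊃ ¬D): Gödel ¬ of 0 = 1 (operand is 0)
(¬B ∧ ¬(D ⊃ ¬D)) = min(0, 1) = 0
¬A: Gödel ¬ of 0.5 = 0 (operand ≠ 0)
¬¬A: Gödel ¬ of 0 = 1 (operand is 0)
(B ∨ ¬¬A) = max(0.1, 1) = 1
((¬B ∧ ¬(D ⊃ ¬D)) ⊃ (B ∨ ¬¬A)): 0 ≤ 1, so result = 1
¬((¬B ∧ ¬(D ⊃ ¬D)) ⊃ (B ∨ ¬¬A)): Gödel ¬ of 1 = 0 (operand ≠ 0)
(((¬A ∨ A) ⊃ ¬((A ∧ D) ∨ D)) ∧ ¬((¬B ∧ ¬(D ⊃ ¬D)) ⊃ (B ∨ ¬¬A))) = min(0, 0) = 0
¬(((¬A ∨ A) ⊃ ¬((A ∧ D) ∨ D)) ∧ ¬((¬B ∧ ¬(D ⊃ ¬D)) ⊃ (B ∨ ¬¬A))): Gödel ¬ of 0 = 1 (operand is 0)
(¬(((¬A ∨ A) ⊃ ¬((A ∧ D) ∨ D)) ∧ ¬((¬B ∧ ¬(D ⊃ ¬D)) ⊃ (B ∨ ¬¬A))) ⊃ B): 1 > 0.1, so result = 0.1

0.10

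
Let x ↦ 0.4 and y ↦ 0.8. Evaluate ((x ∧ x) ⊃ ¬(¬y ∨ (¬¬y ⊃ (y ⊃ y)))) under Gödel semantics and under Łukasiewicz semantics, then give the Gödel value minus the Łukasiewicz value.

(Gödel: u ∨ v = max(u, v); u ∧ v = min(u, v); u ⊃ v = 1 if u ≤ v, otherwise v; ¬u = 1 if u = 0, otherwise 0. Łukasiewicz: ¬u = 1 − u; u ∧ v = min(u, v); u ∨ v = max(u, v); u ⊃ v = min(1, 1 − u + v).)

Gödel evaluation:
  (x ∧ x) = min(0.4, 0.4) = 0.4
  ¬y: Gödel ¬ of 0.8 = 0 (operand ≠ 0)
  ¬y: Gödel ¬ of 0.8 = 0 (operand ≠ 0)
  ¬¬y: Gödel ¬ of 0 = 1 (operand is 0)
  (y ⊃ y): 0.8 ≤ 0.8, so result = 1
  (¬¬y ⊃ (y ⊃ y)): 1 ≤ 1, so result = 1
  (¬y ∨ (¬¬y ⊃ (y ⊃ y))) = max(0, 1) = 1
  ¬(¬y ∨ (¬¬y ⊃ (y ⊃ y))): Gödel ¬ of 1 = 0 (operand ≠ 0)
  ((x ∧ x) ⊃ ¬(¬y ∨ (¬¬y ⊃ (y ⊃ y)))): 0.4 > 0, so result = 0
  Gödel value = 0
Łukasiewicz evaluation:
  (x ∧ x) = min(0.4, 0.4) = 0.4
  ¬y: Łukasiewicz ¬ gives 1 − 0.8 = 0.2
  ¬y: Łukasiewicz ¬ gives 1 − 0.8 = 0.2
  ¬¬y: Łukasiewicz ¬ gives 1 − 0.2 = 0.8
  (y ⊃ y): min(1, 1 − 0.8 + 0.8) = 1
  (¬¬y ⊃ (y ⊃ y)): min(1, 1 − 0.8 + 1) = 1
  (¬y ∨ (¬¬y ⊃ (y ⊃ y))) = max(0.2, 1) = 1
  ¬(¬y ∨ (¬¬y ⊃ (y ⊃ y))): Łukasiewicz ¬ gives 1 − 1 = 0
  ((x ∧ x) ⊃ ¬(¬y ∨ (¬¬y ⊃ (y ⊃ y)))): min(1, 1 − 0.4 + 0) = 0.6
  Łukasiewicz value = 0.6
Difference: 0 − 0.6 = -0.60

-0.60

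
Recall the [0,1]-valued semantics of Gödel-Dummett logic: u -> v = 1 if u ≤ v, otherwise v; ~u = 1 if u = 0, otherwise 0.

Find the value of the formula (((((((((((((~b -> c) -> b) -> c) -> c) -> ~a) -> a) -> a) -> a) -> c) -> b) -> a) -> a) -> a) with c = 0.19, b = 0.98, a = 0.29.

~b: Gödel ¬ of 0.98 = 0 (operand ≠ 0)
(~b -> c): 0 ≤ 0.19, so result = 1
((~b -> c) -> b): 1 > 0.98, so result = 0.98
(((~b -> c) -> b) -> c): 0.98 > 0.19, so result = 0.19
((((~b -> c) -> b) -> c) -> c): 0.19 ≤ 0.19, so result = 1
~a: Gödel ¬ of 0.29 = 0 (operand ≠ 0)
(((((~b -> c) -> b) -> c) -> c) -> ~a): 1 > 0, so result = 0
((((((~b -> c) -> b) -> c) -> c) -> ~a) -> a): 0 ≤ 0.29, so result = 1
(((((((~b -> c) -> b) -> c) -> c) -> ~a) -> a) -> a): 1 > 0.29, so result = 0.29
((((((((~b -> c) -> b) -> c) -> c) -> ~a) -> a) -> a) -> a): 0.29 ≤ 0.29, so result = 1
(((((((((~b -> c) -> b) -> c) -> c) -> ~a) -> a) -> a) -> a) -> c): 1 > 0.19, so result = 0.19
((((((((((~b -> c) -> b) -> c) -> c) -> ~a) -> a) -> a) -> a) -> c) -> b): 0.19 ≤ 0.98, so result = 1
(((((((((((~b -> c) -> b) -> c) -> c) -> ~a) -> a) -> a) -> a) -> c) -> b) -> a): 1 > 0.29, so result = 0.29
((((((((((((~b -> c) -> b) -> c) -> c) -> ~a) -> a) -> a) -> a) -> c) -> b) -> a) -> a): 0.29 ≤ 0.29, so result = 1
(((((((((((((~b -> c) -> b) -> c) -> c) -> ~a) -> a) -> a) -> a) -> c) -> b) -> a) -> a) -> a): 1 > 0.29, so result = 0.29

0.29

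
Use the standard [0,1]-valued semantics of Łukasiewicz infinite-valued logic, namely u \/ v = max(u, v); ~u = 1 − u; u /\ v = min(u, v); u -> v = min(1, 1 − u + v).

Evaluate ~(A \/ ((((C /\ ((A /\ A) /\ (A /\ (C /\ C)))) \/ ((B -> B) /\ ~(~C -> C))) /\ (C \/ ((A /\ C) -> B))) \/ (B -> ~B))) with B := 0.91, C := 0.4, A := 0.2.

(A /\ A) = min(0.2, 0.2) = 0.2
(C /\ C) = min(0.4, 0.4) = 0.4
(A /\ (C /\ C)) = min(0.2, 0.4) = 0.2
((A /\ A) /\ (A /\ (C /\ C))) = min(0.2, 0.2) = 0.2
(C /\ ((A /\ A) /\ (A /\ (C /\ C)))) = min(0.4, 0.2) = 0.2
(B -> B): min(1, 1 − 0.91 + 0.91) = 1
~C: Łukasiewicz ¬ gives 1 − 0.4 = 0.6
(~C -> C): min(1, 1 − 0.6 + 0.4) = 0.8
~(~C -> C): Łukasiewicz ¬ gives 1 − 0.8 = 0.2
((B -> B) /\ ~(~C -> C)) = min(1, 0.2) = 0.2
((C /\ ((A /\ A) /\ (A /\ (C /\ C)))) \/ ((B -> B) /\ ~(~C -> C))) = max(0.2, 0.2) = 0.2
(A /\ C) = min(0.2, 0.4) = 0.2
((A /\ C) -> B): min(1, 1 − 0.2 + 0.91) = 1
(C \/ ((A /\ C) -> B)) = max(0.4, 1) = 1
(((C /\ ((A /\ A) /\ (A /\ (C /\ C)))) \/ ((B -> B) /\ ~(~C -> C))) /\ (C \/ ((A /\ C) -> B))) = min(0.2, 1) = 0.2
~B: Łukasiewicz ¬ gives 1 − 0.91 = 0.09
(B -> ~B): min(1, 1 − 0.91 + 0.09) = 0.18
((((C /\ ((A /\ A) /\ (A /\ (C /\ C)))) \/ ((B -> B) /\ ~(~C -> C))) /\ (C \/ ((A /\ C) -> B))) \/ (B -> ~B)) = max(0.2, 0.18) = 0.2
(A \/ ((((C /\ ((A /\ A) /\ (A /\ (C /\ C)))) \/ ((B -> B) /\ ~(~C -> C))) /\ (C \/ ((A /\ C) -> B))) \/ (B -> ~B))) = max(0.2, 0.2) = 0.2
~(A \/ ((((C /\ ((A /\ A) /\ (A /\ (C /\ C)))) \/ ((B -> B) /\ ~(~C -> C))) /\ (C \/ ((A /\ C) -> B))) \/ (B -> ~B))): Łukasiewicz ¬ gives 1 − 0.2 = 0.8

0.80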